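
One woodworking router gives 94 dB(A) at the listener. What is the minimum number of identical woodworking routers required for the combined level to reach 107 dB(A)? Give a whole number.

The shortfall is 107 − 94 = 13.0 dB, and N units add 10·log₁₀ N, so need 10·log₁₀ N ≥ 13.0.
N ≥ 10^(13.0/10) = 19.953, so N = 20.

20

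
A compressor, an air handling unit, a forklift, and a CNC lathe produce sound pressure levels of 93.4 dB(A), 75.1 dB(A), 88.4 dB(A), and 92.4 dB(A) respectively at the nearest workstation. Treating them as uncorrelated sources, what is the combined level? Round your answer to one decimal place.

96.7 dB(A)

For uncorrelated sources the intensities add, so convert each level to linear form, sum, and take 10·log₁₀ of the total.
Σ 10^(L/10) = 10^(93.4/10) + 10^(75.1/10) + 10^(88.4/10) + 10^(92.4/10) = 4.650e+09.
L_total = 10·log₁₀(4.650e+09) = 96.67 dB(A).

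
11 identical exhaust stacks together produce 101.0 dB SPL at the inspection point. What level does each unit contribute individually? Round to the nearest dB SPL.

11 equal contributions raise the level by 10·log₁₀ 11 = 10.414 dB, so each unit alone gives 101.0 − 10.414.

91 dB SPL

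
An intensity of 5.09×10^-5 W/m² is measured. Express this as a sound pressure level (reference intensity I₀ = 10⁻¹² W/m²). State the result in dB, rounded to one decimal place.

I/I₀ = 5.09×10^-5/10⁻¹² = 5.09×10^7, and L = 10·log₁₀(I/I₀).
L = 10·(0.7067 + 7) = 77.07 dB.

77.1 dB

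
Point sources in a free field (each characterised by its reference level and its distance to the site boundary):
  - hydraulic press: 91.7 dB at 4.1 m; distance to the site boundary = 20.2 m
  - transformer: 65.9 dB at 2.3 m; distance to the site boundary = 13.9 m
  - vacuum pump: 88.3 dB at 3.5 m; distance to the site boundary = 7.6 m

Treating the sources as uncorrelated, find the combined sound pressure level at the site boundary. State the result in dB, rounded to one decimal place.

83.1 dB

Apply inverse-square spreading to bring every level to the receiver, then sum 10^(L/10).
hydraulic press: 91.7 − 20·log₁₀(20.2/4.1) = 91.7 − 13.85 = 77.85 dB.
transformer: 65.9 − 20·log₁₀(13.9/2.3) = 65.9 − 15.63 = 50.27 dB.
vacuum pump: 88.3 − 20·log₁₀(7.6/3.5) = 88.3 − 6.73 = 81.57 dB.
Σ 10^(L/10) = 2.044e+08 → L_total = 10·log₁₀(2.044e+08) = 83.11 dB.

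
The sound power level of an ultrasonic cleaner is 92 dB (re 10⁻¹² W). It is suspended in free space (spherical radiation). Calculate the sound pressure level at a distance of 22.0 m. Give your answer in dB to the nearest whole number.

54 dB

Free-field spherical radiation: L_p = L_w − 10·log₁₀(4π·r²), r = 22.0 m.
4π·r² = 6082 m², 10·log₁₀ of that is 37.841 dB.
L_p = 92 − 37.841 = 54.16 dB.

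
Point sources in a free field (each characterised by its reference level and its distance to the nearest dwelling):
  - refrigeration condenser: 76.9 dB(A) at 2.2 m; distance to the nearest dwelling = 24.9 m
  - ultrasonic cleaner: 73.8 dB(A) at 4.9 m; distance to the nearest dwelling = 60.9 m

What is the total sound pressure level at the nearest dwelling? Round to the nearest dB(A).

First find each source's level at the receiver (point-source: −20·log₁₀(r/r_ref)), then combine on an intensity basis.
refrigeration condenser: 76.9 − 20·log₁₀(24.9/2.2) = 76.9 − 21.08 = 55.82 dB(A).
ultrasonic cleaner: 73.8 − 20·log₁₀(60.9/4.9) = 73.8 − 21.89 = 51.91 dB(A).
Σ 10^(L/10) = 5.376e+05 → L_total = 10·log₁₀(5.376e+05) = 57.30 dB(A).

57 dB(A)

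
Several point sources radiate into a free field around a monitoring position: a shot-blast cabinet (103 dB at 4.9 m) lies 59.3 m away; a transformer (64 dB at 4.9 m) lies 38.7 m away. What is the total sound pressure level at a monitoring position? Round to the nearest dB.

First find each source's level at the receiver (point-source: −20·log₁₀(r/r_ref)), then combine on an intensity basis.
shot-blast cabinet: 103 − 20·log₁₀(59.3/4.9) = 103 − 21.66 = 81.34 dB.
transformer: 64 − 20·log₁₀(38.7/4.9) = 64 − 17.95 = 46.05 dB.
Σ 10^(L/10) = 1.363e+08 → L_total = 10·log₁₀(1.363e+08) = 81.34 dB.

81 dB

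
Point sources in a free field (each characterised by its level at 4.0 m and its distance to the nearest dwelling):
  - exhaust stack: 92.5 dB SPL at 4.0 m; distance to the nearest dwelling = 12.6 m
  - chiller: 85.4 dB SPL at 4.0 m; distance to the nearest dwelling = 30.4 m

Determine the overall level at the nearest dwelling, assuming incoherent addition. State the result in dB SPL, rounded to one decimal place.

82.7 dB SPL

First find each source's level at the receiver (point-source: −20·log₁₀(r/r_ref)), then combine on an intensity basis.
exhaust stack: 92.5 − 20·log₁₀(12.6/4.0) = 92.5 − 9.97 = 82.53 dB SPL.
chiller: 85.4 − 20·log₁₀(30.4/4.0) = 85.4 − 17.62 = 67.78 dB SPL.
Σ 10^(L/10) = 1.852e+08 → L_total = 10·log₁₀(1.852e+08) = 82.68 dB SPL.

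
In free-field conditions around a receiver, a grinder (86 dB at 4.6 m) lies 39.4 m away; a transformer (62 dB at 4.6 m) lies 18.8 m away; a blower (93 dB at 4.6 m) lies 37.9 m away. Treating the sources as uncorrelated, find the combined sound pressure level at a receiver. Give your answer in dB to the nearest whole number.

75 dB

First find each source's level at the receiver (point-source: −20·log₁₀(r/r_ref)), then combine on an intensity basis.
grinder: 86 − 20·log₁₀(39.4/4.6) = 86 − 18.65 = 67.35 dB.
transformer: 62 − 20·log₁₀(18.8/4.6) = 62 − 12.23 = 49.77 dB.
blower: 93 − 20·log₁₀(37.9/4.6) = 93 − 18.32 = 74.68 dB.
Σ 10^(L/10) = 3.491e+07 → L_total = 10·log₁₀(3.491e+07) = 75.43 dB.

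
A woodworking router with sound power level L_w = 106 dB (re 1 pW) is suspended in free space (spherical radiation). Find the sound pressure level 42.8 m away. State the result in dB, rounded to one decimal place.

L_p = L_w − 10·log₁₀(4π·r²) with r = 42.8 m.
4π·r² = 2.302e+04 m², 10·log₁₀ of that is 43.621 dB.
L_p = 106 − 43.621 = 62.38 dB.

62.4 dB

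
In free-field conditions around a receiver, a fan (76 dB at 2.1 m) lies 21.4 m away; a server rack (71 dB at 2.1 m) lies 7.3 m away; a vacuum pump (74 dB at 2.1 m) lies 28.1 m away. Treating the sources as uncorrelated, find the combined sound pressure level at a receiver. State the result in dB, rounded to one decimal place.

61.9 dB

First find each source's level at the receiver (point-source: −20·log₁₀(r/r_ref)), then combine on an intensity basis.
fan: 76 − 20·log₁₀(21.4/2.1) = 76 − 20.16 = 55.84 dB.
server rack: 71 − 20·log₁₀(7.3/2.1) = 71 − 10.82 = 60.18 dB.
vacuum pump: 74 − 20·log₁₀(28.1/2.1) = 74 − 22.53 = 51.47 dB.
Σ 10^(L/10) = 1.565e+06 → L_total = 10·log₁₀(1.565e+06) = 61.95 dB.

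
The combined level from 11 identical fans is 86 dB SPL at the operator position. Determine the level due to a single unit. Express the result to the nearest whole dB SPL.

76 dB SPL

11 equal contributions raise the level by 10·log₁₀ 11 = 10.414 dB, so each unit alone gives 86 − 10.414.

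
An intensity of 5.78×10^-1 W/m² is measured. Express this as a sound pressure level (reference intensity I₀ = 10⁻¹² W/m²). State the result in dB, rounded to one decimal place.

L = 10·log₁₀(I/I₀) = 10·log₁₀(5.78×10^-1/10⁻¹²) = 10·log₁₀(5.78×10^11).
L = 10·(0.7619 + 11) = 117.62 dB.

117.6 dB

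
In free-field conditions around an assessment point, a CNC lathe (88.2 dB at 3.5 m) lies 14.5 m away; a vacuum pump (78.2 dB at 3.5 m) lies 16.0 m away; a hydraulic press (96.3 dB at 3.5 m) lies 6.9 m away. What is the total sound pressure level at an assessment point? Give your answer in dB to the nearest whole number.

91 dB

Apply inverse-square spreading to bring every level to the receiver, then sum 10^(L/10).
CNC lathe: 88.2 − 20·log₁₀(14.5/3.5) = 88.2 − 12.35 = 75.85 dB.
vacuum pump: 78.2 − 20·log₁₀(16.0/3.5) = 78.2 − 13.20 = 65.00 dB.
hydraulic press: 96.3 − 20·log₁₀(6.9/3.5) = 96.3 − 5.90 = 90.40 dB.
Σ 10^(L/10) = 1.139e+09 → L_total = 10·log₁₀(1.139e+09) = 90.57 dB.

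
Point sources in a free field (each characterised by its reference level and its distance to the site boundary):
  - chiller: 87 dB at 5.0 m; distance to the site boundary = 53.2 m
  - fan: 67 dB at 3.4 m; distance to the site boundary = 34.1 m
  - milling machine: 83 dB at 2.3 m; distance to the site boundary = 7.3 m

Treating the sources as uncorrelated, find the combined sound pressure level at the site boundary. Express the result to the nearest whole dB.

74 dB

Apply inverse-square spreading to bring every level to the receiver, then sum 10^(L/10).
chiller: 87 − 20·log₁₀(53.2/5.0) = 87 − 20.54 = 66.46 dB.
fan: 67 − 20·log₁₀(34.1/3.4) = 67 − 20.03 = 46.97 dB.
milling machine: 83 − 20·log₁₀(7.3/2.3) = 83 − 10.03 = 72.97 dB.
Σ 10^(L/10) = 2.428e+07 → L_total = 10·log₁₀(2.428e+07) = 73.85 dB.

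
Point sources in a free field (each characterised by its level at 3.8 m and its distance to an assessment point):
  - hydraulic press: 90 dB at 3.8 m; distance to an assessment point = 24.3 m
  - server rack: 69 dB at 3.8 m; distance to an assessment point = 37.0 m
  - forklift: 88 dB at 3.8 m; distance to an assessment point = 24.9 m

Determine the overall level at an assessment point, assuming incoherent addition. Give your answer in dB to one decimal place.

75.9 dB

Propagate each source to the receiver with L = L_ref − 20·log₁₀(r/r_ref), then add intensities.
hydraulic press: 90 − 20·log₁₀(24.3/3.8) = 90 − 16.12 = 73.88 dB.
server rack: 69 − 20·log₁₀(37.0/3.8) = 69 − 19.77 = 49.23 dB.
forklift: 88 − 20·log₁₀(24.9/3.8) = 88 − 16.33 = 71.67 dB.
Σ 10^(L/10) = 3.923e+07 → L_total = 10·log₁₀(3.923e+07) = 75.94 dB.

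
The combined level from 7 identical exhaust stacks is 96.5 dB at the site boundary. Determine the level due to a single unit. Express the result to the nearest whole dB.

Dividing the total intensity by 7 lowers the level by 10·log₁₀ 7 = 8.451 dB: L₁ = 96.5 − 8.451.

88 dB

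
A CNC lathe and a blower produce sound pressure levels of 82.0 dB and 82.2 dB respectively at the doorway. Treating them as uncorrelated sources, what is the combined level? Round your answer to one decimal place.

Incoherent sources combine by intensity addition: L_total = 10·log₁₀(Σ 10^(L_i/10)).
Σ 10^(L/10) = 10^(82.0/10) + 10^(82.2/10) = 3.244e+08.
L_total = 10·log₁₀(3.244e+08) = 85.11 dB.

85.1 dB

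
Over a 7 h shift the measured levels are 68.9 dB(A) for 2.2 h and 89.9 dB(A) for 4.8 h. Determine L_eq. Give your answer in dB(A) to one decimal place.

88.3 dB(A)

The energy average is taken in the linear domain: L_eq = 10·log₁₀[(Σ tᵢ·10^(Lᵢ/10))/T], T = 7 h.
Σ tᵢ·10^(Lᵢ/10) = 2.2·10^(68.9/10) + 4.8·10^(89.9/10) = 4.708e+09.
L_eq = 10·log₁₀(4.708e+09/7) = 88.28 dB(A).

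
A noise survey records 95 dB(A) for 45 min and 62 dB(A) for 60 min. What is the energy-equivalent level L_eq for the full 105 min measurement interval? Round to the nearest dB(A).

91 dB(A)

The energy average is taken in the linear domain: L_eq = 10·log₁₀[(Σ tᵢ·10^(Lᵢ/10))/T], T = 105 min.
Σ tᵢ·10^(Lᵢ/10) = 45·10^(95/10) + 60·10^(62/10) = 1.424e+11.
L_eq = 10·log₁₀(1.424e+11/105) = 91.32 dB(A).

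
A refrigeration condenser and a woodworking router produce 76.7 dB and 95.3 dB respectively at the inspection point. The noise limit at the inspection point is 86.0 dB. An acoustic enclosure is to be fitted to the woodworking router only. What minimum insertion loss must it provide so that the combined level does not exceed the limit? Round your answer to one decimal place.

9.8 dB

Everything except the woodworking router sums to 10^(76.7/10) = 4.677e+07 in linear terms, 76.70 dB.
The limit corresponds to 10^(86.0/10) = 3.981e+08; subtracting the fixed part leaves 3.513e+08 for the woodworking router, i.e. 85.46 dB.
So the woodworking router must be reduced from 95.3 to 85.46 dB: IL = 9.84 dB.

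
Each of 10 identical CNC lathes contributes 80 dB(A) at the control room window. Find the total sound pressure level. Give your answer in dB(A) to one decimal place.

L_total = L₁ + 10·log₁₀ N for N identical incoherent sources.
L_total = 80 + 10·log₁₀(10) = 80 + 10.000 = 90.00 dB(A).

90.0 dB(A)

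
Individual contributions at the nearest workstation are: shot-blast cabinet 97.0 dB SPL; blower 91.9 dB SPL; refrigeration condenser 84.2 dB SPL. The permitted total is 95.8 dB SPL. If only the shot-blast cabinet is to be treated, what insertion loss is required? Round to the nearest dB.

The untreated sources together contribute 10^(91.9/10) + 10^(84.2/10) = 1.812e+09, i.e. 92.58 dB SPL.
The limit corresponds to 10^(95.8/10) = 3.802e+09; subtracting the fixed part leaves 1.990e+09 for the shot-blast cabinet, i.e. 92.99 dB SPL.
So the shot-blast cabinet must be reduced from 97.0 to 92.99 dB SPL: IL = 4.01 dB.

4 dB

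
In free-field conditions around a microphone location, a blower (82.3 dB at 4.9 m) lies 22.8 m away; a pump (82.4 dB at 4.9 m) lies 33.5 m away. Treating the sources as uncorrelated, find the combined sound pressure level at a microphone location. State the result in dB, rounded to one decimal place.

70.6 dB

Apply inverse-square spreading to bring every level to the receiver, then sum 10^(L/10).
blower: 82.3 − 20·log₁₀(22.8/4.9) = 82.3 − 13.35 = 68.95 dB.
pump: 82.4 − 20·log₁₀(33.5/4.9) = 82.4 − 16.70 = 65.70 dB.
Σ 10^(L/10) = 1.156e+07 → L_total = 10·log₁₀(1.156e+07) = 70.63 dB.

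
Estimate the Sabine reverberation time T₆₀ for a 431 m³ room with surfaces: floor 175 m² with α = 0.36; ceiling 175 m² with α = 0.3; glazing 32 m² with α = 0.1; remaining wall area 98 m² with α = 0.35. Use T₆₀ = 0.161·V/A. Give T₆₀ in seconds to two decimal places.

0.45 s

Total absorption A = 175·0.36 + 175·0.3 + 32·0.1 + 98·0.35 = 153.00 m² sabins.
T₆₀ = 0.161·V/A = 0.161·431/153.00 = 0.454 s.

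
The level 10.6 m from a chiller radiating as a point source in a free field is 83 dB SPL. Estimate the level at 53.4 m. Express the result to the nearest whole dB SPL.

Spherical spreading from a point source gives a 20·log₁₀(r₂/r₁) drop.
L₂ = 83 − 20·log₁₀(53.4/10.6) = 83 − 14.045 = 68.96 dB SPL.

69 dB SPL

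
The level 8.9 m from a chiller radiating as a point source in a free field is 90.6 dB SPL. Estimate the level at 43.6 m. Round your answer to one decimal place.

76.8 dB SPL

For a point source, L₂ = L₁ − 20·log₁₀(r₂/r₁).
L₂ = 90.6 − 20·log₁₀(43.6/8.9) = 90.6 − 13.802 = 76.80 dB SPL.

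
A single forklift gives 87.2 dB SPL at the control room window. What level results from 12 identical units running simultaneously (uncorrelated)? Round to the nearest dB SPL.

98 dB SPL

N identical incoherent sources raise the level by 10·log₁₀ N.
L_total = 87.2 + 10·log₁₀(12) = 87.2 + 10.792 = 97.99 dB SPL.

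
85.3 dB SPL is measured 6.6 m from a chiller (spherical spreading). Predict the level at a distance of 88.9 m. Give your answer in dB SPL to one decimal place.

Spherical spreading from a point source gives a 20·log₁₀(r₂/r₁) drop.
L₂ = 85.3 − 20·log₁₀(88.9/6.6) = 85.3 − 22.587 = 62.71 dB SPL.

62.7 dB SPL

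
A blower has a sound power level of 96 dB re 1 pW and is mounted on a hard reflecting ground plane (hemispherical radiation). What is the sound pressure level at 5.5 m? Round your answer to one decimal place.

The power spreads over a hemisphere of area 2π·r², so L_p = L_w − 10·log₁₀(2π·r²).
2π·r² = 190.1 m², 10·log₁₀ of that is 22.789 dB.
L_p = 96 − 22.789 = 73.21 dB.

73.2 dB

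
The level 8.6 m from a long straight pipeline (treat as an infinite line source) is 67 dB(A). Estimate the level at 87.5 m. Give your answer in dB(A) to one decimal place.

56.9 dB(A)

For a line source, L₂ = L₁ − 10·log₁₀(r₂/r₁).
L₂ = 67 − 10·log₁₀(87.5/8.6) = 67 − 10.075 = 56.92 dB(A).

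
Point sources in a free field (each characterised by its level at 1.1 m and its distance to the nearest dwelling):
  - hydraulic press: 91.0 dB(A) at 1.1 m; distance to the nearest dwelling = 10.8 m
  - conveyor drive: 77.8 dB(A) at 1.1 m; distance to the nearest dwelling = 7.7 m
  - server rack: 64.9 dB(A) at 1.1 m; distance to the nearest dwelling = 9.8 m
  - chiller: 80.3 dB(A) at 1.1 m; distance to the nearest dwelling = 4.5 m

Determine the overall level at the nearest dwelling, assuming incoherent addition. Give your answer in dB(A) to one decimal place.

Propagate each source to the receiver with L = L_ref − 20·log₁₀(r/r_ref), then add intensities.
hydraulic press: 91.0 − 20·log₁₀(10.8/1.1) = 91.0 − 19.84 = 71.16 dB(A).
conveyor drive: 77.8 − 20·log₁₀(7.7/1.1) = 77.8 − 16.90 = 60.90 dB(A).
server rack: 64.9 − 20·log₁₀(9.8/1.1) = 64.9 − 19.00 = 45.90 dB(A).
chiller: 80.3 − 20·log₁₀(4.5/1.1) = 80.3 − 12.24 = 68.06 dB(A).
Σ 10^(L/10) = 2.073e+07 → L_total = 10·log₁₀(2.073e+07) = 73.17 dB(A).

73.2 dB(A)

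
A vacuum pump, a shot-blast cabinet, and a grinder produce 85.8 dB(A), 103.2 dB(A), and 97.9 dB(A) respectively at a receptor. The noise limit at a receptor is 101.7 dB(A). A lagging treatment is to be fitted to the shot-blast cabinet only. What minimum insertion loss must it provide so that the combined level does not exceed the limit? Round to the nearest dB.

4 dB

The untreated sources together contribute 10^(85.8/10) + 10^(97.9/10) = 6.546e+09, i.e. 98.16 dB(A).
The limit corresponds to 10^(101.7/10) = 1.479e+10; subtracting the fixed part leaves 8.245e+09 for the shot-blast cabinet, i.e. 99.16 dB(A).
So the shot-blast cabinet must be reduced from 103.2 to 99.16 dB(A): IL = 4.04 dB.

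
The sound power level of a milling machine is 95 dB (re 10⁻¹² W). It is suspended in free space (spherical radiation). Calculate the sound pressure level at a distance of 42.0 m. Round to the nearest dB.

52 dB

L_p = L_w − 10·log₁₀(4π·r²) with r = 42.0 m.
4π·r² = 2.217e+04 m², 10·log₁₀ of that is 43.457 dB.
L_p = 95 − 43.457 = 51.54 dB.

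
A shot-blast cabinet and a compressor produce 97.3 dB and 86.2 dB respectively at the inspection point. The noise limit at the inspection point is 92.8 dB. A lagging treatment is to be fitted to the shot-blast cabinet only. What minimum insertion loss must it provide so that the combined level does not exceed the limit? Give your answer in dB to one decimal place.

5.6 dB

Everything except the shot-blast cabinet sums to 10^(86.2/10) = 4.169e+08 in linear terms, 86.20 dB.
To meet 92.8 dB overall, the treated shot-blast cabinet may contribute at most 10^(92.8/10) − 4.169e+08 = 1.489e+09, i.e. 91.73 dB.
So the shot-blast cabinet must be reduced from 97.3 to 91.73 dB: IL = 5.57 dB.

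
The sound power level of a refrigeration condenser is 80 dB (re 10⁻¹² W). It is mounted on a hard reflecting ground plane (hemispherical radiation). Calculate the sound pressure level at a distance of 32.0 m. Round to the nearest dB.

The power spreads over a hemisphere of area 2π·r², so L_p = L_w − 10·log₁₀(2π·r²).
2π·r² = 6434 m², 10·log₁₀ of that is 38.085 dB.
L_p = 80 − 38.085 = 41.92 dB.

42 dB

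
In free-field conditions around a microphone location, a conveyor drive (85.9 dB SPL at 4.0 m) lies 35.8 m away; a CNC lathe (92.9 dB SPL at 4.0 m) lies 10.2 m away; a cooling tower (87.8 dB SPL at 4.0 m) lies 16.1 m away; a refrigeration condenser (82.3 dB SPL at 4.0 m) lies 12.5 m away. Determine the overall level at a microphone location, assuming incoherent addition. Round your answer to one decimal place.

85.6 dB SPL

Propagate each source to the receiver with L = L_ref − 20·log₁₀(r/r_ref), then add intensities.
conveyor drive: 85.9 − 20·log₁₀(35.8/4.0) = 85.9 − 19.04 = 66.86 dB SPL.
CNC lathe: 92.9 − 20·log₁₀(10.2/4.0) = 92.9 − 8.13 = 84.77 dB SPL.
cooling tower: 87.8 − 20·log₁₀(16.1/4.0) = 87.8 − 12.10 = 75.70 dB SPL.
refrigeration condenser: 82.3 − 20·log₁₀(12.5/4.0) = 82.3 − 9.90 = 72.40 dB SPL.
Σ 10^(L/10) = 3.593e+08 → L_total = 10·log₁₀(3.593e+08) = 85.55 dB SPL.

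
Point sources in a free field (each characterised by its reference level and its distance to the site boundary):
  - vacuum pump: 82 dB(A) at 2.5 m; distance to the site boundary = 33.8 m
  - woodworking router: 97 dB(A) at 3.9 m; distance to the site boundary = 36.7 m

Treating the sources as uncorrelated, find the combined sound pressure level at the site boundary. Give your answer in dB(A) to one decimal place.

Apply inverse-square spreading to bring every level to the receiver, then sum 10^(L/10).
vacuum pump: 82 − 20·log₁₀(33.8/2.5) = 82 − 22.62 = 59.38 dB(A).
woodworking router: 97 − 20·log₁₀(36.7/3.9) = 97 − 19.47 = 77.53 dB(A).
Σ 10^(L/10) = 5.746e+07 → L_total = 10·log₁₀(5.746e+07) = 77.59 dB(A).

77.6 dB(A)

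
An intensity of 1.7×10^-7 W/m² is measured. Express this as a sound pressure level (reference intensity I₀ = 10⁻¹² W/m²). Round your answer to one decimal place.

52.3 dB

Dividing by I₀ shifts the exponent by 12: I/I₀ = 1.7×10^5.
L = 10·(0.2304 + 5) = 52.30 dB.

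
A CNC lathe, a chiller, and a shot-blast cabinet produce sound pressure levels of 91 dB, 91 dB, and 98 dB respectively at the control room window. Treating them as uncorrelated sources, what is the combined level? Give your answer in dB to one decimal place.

99.5 dB

For uncorrelated sources the intensities add, so convert each level to linear form, sum, and take 10·log₁₀ of the total.
Σ 10^(L/10) = 10^(91/10) + 10^(91/10) + 10^(98/10) = 8.827e+09.
L_total = 10·log₁₀(8.827e+09) = 99.46 dB.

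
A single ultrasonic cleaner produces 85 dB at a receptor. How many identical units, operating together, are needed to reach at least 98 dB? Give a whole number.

Need L₁ + 10·log₁₀ N ≥ 98, i.e. log₁₀ N ≥ 1.30.
N ≥ 10^(13.0/10) = 19.953, so N = 20.

20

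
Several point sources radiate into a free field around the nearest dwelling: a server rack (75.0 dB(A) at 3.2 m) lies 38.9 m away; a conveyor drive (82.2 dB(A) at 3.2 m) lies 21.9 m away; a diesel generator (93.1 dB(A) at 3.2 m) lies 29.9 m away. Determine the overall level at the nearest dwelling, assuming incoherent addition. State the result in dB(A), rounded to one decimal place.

74.3 dB(A)

First find each source's level at the receiver (point-source: −20·log₁₀(r/r_ref)), then combine on an intensity basis.
server rack: 75.0 − 20·log₁₀(38.9/3.2) = 75.0 − 21.70 = 53.30 dB(A).
conveyor drive: 82.2 − 20·log₁₀(21.9/3.2) = 82.2 − 16.71 = 65.49 dB(A).
diesel generator: 93.1 − 20·log₁₀(29.9/3.2) = 93.1 − 19.41 = 73.69 dB(A).
Σ 10^(L/10) = 2.714e+07 → L_total = 10·log₁₀(2.714e+07) = 74.34 dB(A).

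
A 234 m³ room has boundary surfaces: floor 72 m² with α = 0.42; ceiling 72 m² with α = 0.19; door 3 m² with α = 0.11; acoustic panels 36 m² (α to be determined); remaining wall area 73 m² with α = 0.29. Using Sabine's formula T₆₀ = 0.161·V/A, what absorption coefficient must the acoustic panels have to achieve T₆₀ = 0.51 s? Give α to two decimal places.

0.23

Required total absorption A = 0.161·234/0.51 = 73.87 m².
Absorption from the other surfaces = 72·0.42 + 72·0.19 + 3·0.11 + 73·0.29 = 65.42 m², so the acoustic panels must supply 8.45 m² over 36 m².
α = 8.45/36 = 0.235.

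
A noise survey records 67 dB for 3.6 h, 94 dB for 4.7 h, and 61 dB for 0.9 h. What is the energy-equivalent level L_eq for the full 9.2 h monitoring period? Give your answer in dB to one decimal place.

Weight each interval's intensity by its duration and average over T = 9.2 h:
Σ tᵢ·10^(Lᵢ/10) = 3.6·10^(67/10) + 4.7·10^(94/10) + 0.9·10^(61/10) = 1.183e+10.
L_eq = 10·log₁₀(1.183e+10/9.2) = 91.09 dB.

91.1 dB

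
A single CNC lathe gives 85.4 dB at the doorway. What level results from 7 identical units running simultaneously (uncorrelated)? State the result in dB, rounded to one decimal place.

N identical incoherent sources raise the level by 10·log₁₀ N.
L_total = 85.4 + 10·log₁₀(7) = 85.4 + 8.451 = 93.85 dB.

93.9 dB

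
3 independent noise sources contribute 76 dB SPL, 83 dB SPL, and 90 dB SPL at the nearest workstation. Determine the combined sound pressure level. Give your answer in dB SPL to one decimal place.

90.9 dB SPL

Incoherent sources combine by intensity addition: L_total = 10·log₁₀(Σ 10^(L_i/10)).
Σ 10^(L/10) = 10^(76/10) + 10^(83/10) + 10^(90/10) = 1.239e+09.
L_total = 10·log₁₀(1.239e+09) = 90.93 dB SPL.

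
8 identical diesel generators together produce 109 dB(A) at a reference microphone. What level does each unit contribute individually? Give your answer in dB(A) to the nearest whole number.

100 dB(A)

8 equal contributions raise the level by 10·log₁₀ 8 = 9.031 dB, so each unit alone gives 109 − 9.031.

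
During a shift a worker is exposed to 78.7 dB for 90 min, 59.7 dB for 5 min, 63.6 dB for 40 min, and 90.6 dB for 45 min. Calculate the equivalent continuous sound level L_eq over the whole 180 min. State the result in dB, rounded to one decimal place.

The energy average is taken in the linear domain: L_eq = 10·log₁₀[(Σ tᵢ·10^(Lᵢ/10))/T], T = 180 min.
Σ tᵢ·10^(Lᵢ/10) = 90·10^(78.7/10) + 5·10^(59.7/10) + 40·10^(63.6/10) + 45·10^(90.6/10) = 5.844e+10.
L_eq = 10·log₁₀(5.844e+10/180) = 85.11 dB.

85.1 dB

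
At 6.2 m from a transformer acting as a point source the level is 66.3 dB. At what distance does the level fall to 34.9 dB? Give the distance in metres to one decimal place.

Point-source spreading drops the level by 20·log₁₀(r₂/r₁); inverting, r₂/r₁ = 10^(ΔL/20).
r₂ = 6.2·10^((66.3−34.9)/20) = 6.2·10^(31.4/20) = 230.35 m.

230.4 m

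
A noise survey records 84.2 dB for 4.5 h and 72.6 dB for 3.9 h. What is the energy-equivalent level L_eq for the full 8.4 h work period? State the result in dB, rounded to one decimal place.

The energy average is taken in the linear domain: L_eq = 10·log₁₀[(Σ tᵢ·10^(Lᵢ/10))/T], T = 8.4 h.
Σ tᵢ·10^(Lᵢ/10) = 4.5·10^(84.2/10) + 3.9·10^(72.6/10) = 1.255e+09.
L_eq = 10·log₁₀(1.255e+09/8.4) = 81.74 dB.

81.7 dB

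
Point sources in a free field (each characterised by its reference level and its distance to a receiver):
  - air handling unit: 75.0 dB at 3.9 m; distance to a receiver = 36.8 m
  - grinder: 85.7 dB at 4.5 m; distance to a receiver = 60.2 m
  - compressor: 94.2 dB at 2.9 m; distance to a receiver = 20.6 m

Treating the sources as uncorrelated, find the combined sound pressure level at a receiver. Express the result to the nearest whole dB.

Propagate each source to the receiver with L = L_ref − 20·log₁₀(r/r_ref), then add intensities.
air handling unit: 75.0 − 20·log₁₀(36.8/3.9) = 75.0 − 19.50 = 55.50 dB.
grinder: 85.7 − 20·log₁₀(60.2/4.5) = 85.7 − 22.53 = 63.17 dB.
compressor: 94.2 − 20·log₁₀(20.6/2.9) = 94.2 − 17.03 = 77.17 dB.
Σ 10^(L/10) = 5.456e+07 → L_total = 10·log₁₀(5.456e+07) = 77.37 dB.

77 dB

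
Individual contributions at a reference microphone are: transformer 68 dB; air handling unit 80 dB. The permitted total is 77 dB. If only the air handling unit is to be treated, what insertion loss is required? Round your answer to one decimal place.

Everything except the air handling unit sums to 10^(68/10) = 6.310e+06 in linear terms, 68.00 dB.
The limit corresponds to 10^(77/10) = 5.012e+07; subtracting the fixed part leaves 4.381e+07 for the air handling unit, i.e. 76.42 dB.
So the air handling unit must be reduced from 80 to 76.42 dB: IL = 3.58 dB.

3.6 dB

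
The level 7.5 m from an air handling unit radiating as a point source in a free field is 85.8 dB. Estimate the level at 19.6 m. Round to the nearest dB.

Spherical spreading from a point source gives a 20·log₁₀(r₂/r₁) drop.
L₂ = 85.8 − 20·log₁₀(19.6/7.5) = 85.8 − 8.344 = 77.46 dB.

77 dB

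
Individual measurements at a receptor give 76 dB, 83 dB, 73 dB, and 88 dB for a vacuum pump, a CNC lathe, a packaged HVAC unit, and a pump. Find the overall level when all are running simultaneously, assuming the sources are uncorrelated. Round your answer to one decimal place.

89.5 dB

Incoherent sources combine by intensity addition: L_total = 10·log₁₀(Σ 10^(L_i/10)).
Σ 10^(L/10) = 10^(76/10) + 10^(83/10) + 10^(73/10) + 10^(88/10) = 8.902e+08.
L_total = 10·log₁₀(8.902e+08) = 89.50 dB.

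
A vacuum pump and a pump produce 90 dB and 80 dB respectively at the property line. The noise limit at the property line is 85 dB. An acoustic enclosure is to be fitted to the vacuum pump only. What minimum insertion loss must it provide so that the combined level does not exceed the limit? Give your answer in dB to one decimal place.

Fixed contribution from the other source: Σ 10^(L/10) = 10^(80/10) = 1.000e+08 (80.00 dB).
The limit corresponds to 10^(85/10) = 3.162e+08; subtracting the fixed part leaves 2.162e+08 for the vacuum pump, i.e. 83.35 dB.
Required insertion loss = 90 − 83.35 = 6.65 dB.

6.7 dB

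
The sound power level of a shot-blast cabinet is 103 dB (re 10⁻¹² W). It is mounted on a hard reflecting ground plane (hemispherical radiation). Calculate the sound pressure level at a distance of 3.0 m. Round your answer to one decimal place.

The power spreads over a hemisphere of area 2π·r², so L_p = L_w − 10·log₁₀(2π·r²).
2π·r² = 56.55 m², 10·log₁₀ of that is 17.524 dB.
L_p = 103 − 17.524 = 85.48 dB.

85.5 dB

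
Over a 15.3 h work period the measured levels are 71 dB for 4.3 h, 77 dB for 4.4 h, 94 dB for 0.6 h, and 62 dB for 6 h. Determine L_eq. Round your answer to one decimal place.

80.7 dB

The energy average is taken in the linear domain: L_eq = 10·log₁₀[(Σ tᵢ·10^(Lᵢ/10))/T], T = 15.3 h.
Σ tᵢ·10^(Lᵢ/10) = 4.3·10^(71/10) + 4.4·10^(77/10) + 0.6·10^(94/10) + 6·10^(62/10) = 1.791e+09.
L_eq = 10·log₁₀(1.791e+09/15.3) = 80.68 dB.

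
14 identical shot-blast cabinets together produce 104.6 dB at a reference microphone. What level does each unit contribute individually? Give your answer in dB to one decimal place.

93.1 dB

For N identical incoherent sources L_total = L₁ + 10·log₁₀ N, so L₁ = 104.6 − 10·log₁₀(14) = 104.6 − 11.461.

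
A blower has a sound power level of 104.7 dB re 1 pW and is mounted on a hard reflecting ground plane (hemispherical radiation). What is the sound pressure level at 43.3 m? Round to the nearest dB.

64 dB

Free-field hemispherical radiation: L_p = L_w − 10·log₁₀(2π·r²), r = 43.3 m.
2π·r² = 1.178e+04 m², 10·log₁₀ of that is 40.712 dB.
L_p = 104.7 − 40.712 = 63.99 dB.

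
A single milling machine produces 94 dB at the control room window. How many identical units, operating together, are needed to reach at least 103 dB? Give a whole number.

8

N identical sources give L₁ + 10·log₁₀ N, so require 10·log₁₀ N ≥ 103 − 94 = 9.0 dB.
N ≥ 10^(9.0/10) = 7.943, so N = 8.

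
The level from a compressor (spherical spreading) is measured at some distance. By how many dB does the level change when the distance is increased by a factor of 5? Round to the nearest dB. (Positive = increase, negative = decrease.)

A point source loses 6 dB per doubling of distance; generally ΔL = −20·log₁₀(r₂/r₁).
ΔL = −20·log₁₀(5) = -13.98 dB.

-14 dB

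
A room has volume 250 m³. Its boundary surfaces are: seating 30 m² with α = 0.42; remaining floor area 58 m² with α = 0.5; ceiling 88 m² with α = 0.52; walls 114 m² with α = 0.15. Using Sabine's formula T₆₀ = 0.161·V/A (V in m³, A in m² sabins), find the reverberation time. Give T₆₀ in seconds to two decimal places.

0.39 s

Total absorption A = 30·0.42 + 58·0.5 + 88·0.52 + 114·0.15 = 104.46 m² sabins.
T₆₀ = 0.161 × 250 / 104.46 = 0.385 s.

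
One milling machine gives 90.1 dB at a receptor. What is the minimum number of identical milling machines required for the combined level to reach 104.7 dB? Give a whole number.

29

The shortfall is 104.7 − 90.1 = 14.6 dB, and N units add 10·log₁₀ N, so need 10·log₁₀ N ≥ 14.6.
N ≥ 10^(14.6/10) = 28.840, so N = 29.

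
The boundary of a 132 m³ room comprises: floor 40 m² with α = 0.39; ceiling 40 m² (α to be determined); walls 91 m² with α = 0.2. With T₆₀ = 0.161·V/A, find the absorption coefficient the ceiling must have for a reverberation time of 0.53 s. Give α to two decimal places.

From T₆₀ = 0.161·V/A, the target T₆₀ = 0.53 s needs A = 0.161·132/0.53 = 40.10 m².
Absorption from the other surfaces = 40·0.39 + 91·0.2 = 33.80 m², so the ceiling must supply 6.30 m² over 40 m².
α = 6.30/40 = 0.157.

0.16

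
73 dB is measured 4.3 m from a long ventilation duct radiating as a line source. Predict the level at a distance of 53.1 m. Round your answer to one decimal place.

Cylindrical spreading from a line source gives a 10·log₁₀(r₂/r₁) drop.
L₂ = 73 − 10·log₁₀(53.1/4.3) = 73 − 10.916 = 62.08 dB.

62.1 dB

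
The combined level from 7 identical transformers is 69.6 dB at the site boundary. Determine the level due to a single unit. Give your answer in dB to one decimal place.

Dividing the total intensity by 7 lowers the level by 10·log₁₀ 7 = 8.451 dB: L₁ = 69.6 − 8.451.

61.1 dB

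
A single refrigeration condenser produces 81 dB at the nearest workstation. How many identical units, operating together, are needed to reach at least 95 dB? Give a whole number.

The shortfall is 95 − 81 = 14.0 dB, and N units add 10·log₁₀ N, so need 10·log₁₀ N ≥ 14.0.
N ≥ 10^(14.0/10) = 25.119, so N = 26.

26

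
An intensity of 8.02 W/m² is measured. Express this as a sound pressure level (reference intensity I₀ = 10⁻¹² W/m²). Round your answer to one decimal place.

L = 10·log₁₀(I/I₀) = 10·log₁₀(8.02/10⁻¹²) = 10·log₁₀(8.02×10^12).
L = 10·(0.9042 + 12) = 129.04 dB.

129.0 dB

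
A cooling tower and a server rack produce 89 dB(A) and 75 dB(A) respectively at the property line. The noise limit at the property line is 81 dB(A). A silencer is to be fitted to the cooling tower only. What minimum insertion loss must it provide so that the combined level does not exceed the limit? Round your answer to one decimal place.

9.3 dB

Everything except the cooling tower sums to 10^(75/10) = 3.162e+07 in linear terms, 75.00 dB(A).
The limit corresponds to 10^(81/10) = 1.259e+08; subtracting the fixed part leaves 9.427e+07 for the cooling tower, i.e. 79.74 dB(A).
Required insertion loss = 89 − 79.74 = 9.26 dB.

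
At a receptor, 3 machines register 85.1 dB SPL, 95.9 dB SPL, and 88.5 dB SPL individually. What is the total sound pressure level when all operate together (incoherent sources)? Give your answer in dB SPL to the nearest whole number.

Incoherent sources combine by intensity addition: L_total = 10·log₁₀(Σ 10^(L_i/10)).
Σ 10^(L/10) = 10^(85.1/10) + 10^(95.9/10) + 10^(88.5/10) = 4.922e+09.
L_total = 10·log₁₀(4.922e+09) = 96.92 dB SPL.

97 dB SPL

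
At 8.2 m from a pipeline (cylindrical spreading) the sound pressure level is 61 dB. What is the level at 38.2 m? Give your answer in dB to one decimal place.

Line-source attenuation: ΔL = 10·log₁₀(r₂/r₁) = 10·log₁₀(38.2/8.2) = 6.682 dB.
L₂ = 61 − 10·log₁₀(38.2/8.2) = 61 − 6.682 = 54.32 dB.

54.3 dB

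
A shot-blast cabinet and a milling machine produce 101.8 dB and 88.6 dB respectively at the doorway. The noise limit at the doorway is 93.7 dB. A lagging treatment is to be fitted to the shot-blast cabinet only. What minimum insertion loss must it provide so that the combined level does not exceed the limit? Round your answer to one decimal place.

Fixed contribution from the other source: Σ 10^(L/10) = 10^(88.6/10) = 7.244e+08 (88.60 dB).
To meet 93.7 dB overall, the treated shot-blast cabinet may contribute at most 10^(93.7/10) − 7.244e+08 = 1.620e+09, i.e. 92.09 dB.
So the shot-blast cabinet must be reduced from 101.8 to 92.09 dB: IL = 9.71 dB.

9.7 dB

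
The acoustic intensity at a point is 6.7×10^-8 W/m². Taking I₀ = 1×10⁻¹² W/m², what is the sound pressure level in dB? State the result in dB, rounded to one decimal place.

I/I₀ = 6.7×10^-8/10⁻¹² = 6.7×10^4, and L = 10·log₁₀(I/I₀).
L = 10·(0.8261 + 4) = 48.26 dB.

48.3 dB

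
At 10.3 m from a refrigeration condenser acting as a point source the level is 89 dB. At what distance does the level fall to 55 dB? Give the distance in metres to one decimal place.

516.2 m

For a point source L₁ − L₂ = 20·log₁₀(r₂/r₁), so r₂ = r₁·10^((L₁−L₂)/20).
r₂ = 10.3·10^((89−55)/20) = 10.3·10^(34.0/20) = 516.22 m.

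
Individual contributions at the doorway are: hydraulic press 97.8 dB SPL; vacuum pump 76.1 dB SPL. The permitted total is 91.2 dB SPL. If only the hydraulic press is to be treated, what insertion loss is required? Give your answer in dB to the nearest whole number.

Everything except the hydraulic press sums to 10^(76.1/10) = 4.074e+07 in linear terms, 76.10 dB SPL.
The limit corresponds to 10^(91.2/10) = 1.318e+09; subtracting the fixed part leaves 1.278e+09 for the hydraulic press, i.e. 91.06 dB SPL.
Required insertion loss = 97.8 − 91.06 = 6.74 dB.

7 dB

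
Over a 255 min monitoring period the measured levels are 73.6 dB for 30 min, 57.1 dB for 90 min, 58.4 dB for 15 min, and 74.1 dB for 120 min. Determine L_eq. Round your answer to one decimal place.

L_eq = 10·log₁₀[(1/T)·Σ tᵢ·10^(Lᵢ/10)] with T = 255 min.
Σ tᵢ·10^(Lᵢ/10) = 30·10^(73.6/10) + 90·10^(57.1/10) + 15·10^(58.4/10) + 120·10^(74.1/10) = 3.828e+09.
L_eq = 10·log₁₀(3.828e+09/255) = 71.76 dB.

71.8 dB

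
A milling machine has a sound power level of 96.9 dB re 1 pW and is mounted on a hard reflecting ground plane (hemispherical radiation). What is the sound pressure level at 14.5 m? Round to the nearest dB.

L_p = L_w − 10·log₁₀(2π·r²) with r = 14.5 m.
2π·r² = 1321 m², 10·log₁₀ of that is 31.209 dB.
L_p = 96.9 − 31.209 = 65.69 dB.

66 dB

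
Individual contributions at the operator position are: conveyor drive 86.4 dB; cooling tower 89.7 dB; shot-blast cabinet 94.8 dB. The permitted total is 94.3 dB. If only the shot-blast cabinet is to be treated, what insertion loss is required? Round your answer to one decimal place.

3.6 dB

Everything except the shot-blast cabinet sums to 10^(86.4/10) + 10^(89.7/10) = 1.370e+09 in linear terms, 91.37 dB.
To meet 94.3 dB overall, the treated shot-blast cabinet may contribute at most 10^(94.3/10) − 1.370e+09 = 1.322e+09, i.e. 91.21 dB.
So the shot-blast cabinet must be reduced from 94.8 to 91.21 dB: IL = 3.59 dB.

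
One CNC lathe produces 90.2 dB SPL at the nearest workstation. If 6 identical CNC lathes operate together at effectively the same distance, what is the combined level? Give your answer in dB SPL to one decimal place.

98.0 dB SPL

With 6 equal, uncorrelated contributions the intensity is 6× that of one unit, giving a rise of 10·log₁₀ 6.
L_total = 90.2 + 10·log₁₀(6) = 90.2 + 7.782 = 97.98 dB SPL.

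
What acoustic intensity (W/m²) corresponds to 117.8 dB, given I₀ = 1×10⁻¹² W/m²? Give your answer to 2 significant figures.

I/I₀ = 10^(117.8/10) = 6.026e+11, so I = 6.026e+11 × 10⁻¹² W/m².

0.60 W/m²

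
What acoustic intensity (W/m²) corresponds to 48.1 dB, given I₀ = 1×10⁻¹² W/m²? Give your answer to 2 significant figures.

I/I₀ = 10^(48.1/10) = 6.457e+04, so I = 6.457e+04 × 10⁻¹² W/m².

6.5e-08 W/m²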